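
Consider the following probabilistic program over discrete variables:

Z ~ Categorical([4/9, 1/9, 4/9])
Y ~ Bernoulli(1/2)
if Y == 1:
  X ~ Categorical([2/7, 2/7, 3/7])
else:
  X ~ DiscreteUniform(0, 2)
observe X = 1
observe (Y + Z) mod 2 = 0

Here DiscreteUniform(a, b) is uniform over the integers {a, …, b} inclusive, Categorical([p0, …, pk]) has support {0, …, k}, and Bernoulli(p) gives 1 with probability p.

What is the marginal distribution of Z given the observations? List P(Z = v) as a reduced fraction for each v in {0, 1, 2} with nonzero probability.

Enumerate traces; 3 have nonzero weight after conditioning:
  (Z=0, Y=0, X=1) weight 2/27
  (Z=1, Y=1, X=1) weight 1/63
  (Z=2, Y=0, X=1) weight 2/27
Group by Z:
  weight(Z=0) = 2/27
  weight(Z=1) = 1/63
  weight(Z=2) = 2/27
Total weight = 2/27 + 1/63 + 2/27 = 31/189
P(Z=0 | obs) = 2/27 / 31/189 = 14/31
P(Z=1 | obs) = 1/63 / 31/189 = 3/31
P(Z=2 | obs) = 2/27 / 31/189 = 14/31

P(Z=0) = 14/31, P(Z=1) = 3/31, P(Z=2) = 14/31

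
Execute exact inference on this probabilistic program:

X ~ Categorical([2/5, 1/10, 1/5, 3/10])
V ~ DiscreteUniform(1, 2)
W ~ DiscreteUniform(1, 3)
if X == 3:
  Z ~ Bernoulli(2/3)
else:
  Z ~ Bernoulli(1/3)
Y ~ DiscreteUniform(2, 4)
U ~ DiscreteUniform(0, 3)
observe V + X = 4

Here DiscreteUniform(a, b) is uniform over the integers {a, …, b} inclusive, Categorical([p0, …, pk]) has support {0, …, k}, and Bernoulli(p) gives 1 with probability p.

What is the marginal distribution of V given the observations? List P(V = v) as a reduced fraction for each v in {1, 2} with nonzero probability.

P(V=1) = 3/5, P(V=2) = 2/5

Enumerate traces; 144 have nonzero weight after conditioning:
  (X=2, V=2, W=1, Z=0, Y=2, U=0) weight 1/540
  (X=2, V=2, W=1, Z=0, Y=2, U=1) weight 1/540
  (X=2, V=2, W=1, Z=0, Y=2, U=2) weight 1/540
  (X=2, V=2, W=1, Z=0, Y=2, U=3) weight 1/540
  (X=2, V=2, W=1, Z=0, Y=3, U=0) weight 1/540
  (X=2, V=2, W=1, Z=0, Y=3, U=1) weight 1/540
  (X=2, V=2, W=1, Z=0, Y=3, U=2) weight 1/540
  (X=2, V=2, W=1, Z=0, Y=3, U=3) weight 1/540
  (X=3, V=1, W=1, Z=0, Y=2, U=0) weight 1/720
  … 135 more
Group by V:
  weight(V=1) = 3/20
  weight(V=2) = 1/10
Total weight = 3/20 + 1/10 = 1/4
P(V=1 | obs) = 3/20 / 1/4 = 3/5
P(V=2 | obs) = 1/10 / 1/4 = 2/5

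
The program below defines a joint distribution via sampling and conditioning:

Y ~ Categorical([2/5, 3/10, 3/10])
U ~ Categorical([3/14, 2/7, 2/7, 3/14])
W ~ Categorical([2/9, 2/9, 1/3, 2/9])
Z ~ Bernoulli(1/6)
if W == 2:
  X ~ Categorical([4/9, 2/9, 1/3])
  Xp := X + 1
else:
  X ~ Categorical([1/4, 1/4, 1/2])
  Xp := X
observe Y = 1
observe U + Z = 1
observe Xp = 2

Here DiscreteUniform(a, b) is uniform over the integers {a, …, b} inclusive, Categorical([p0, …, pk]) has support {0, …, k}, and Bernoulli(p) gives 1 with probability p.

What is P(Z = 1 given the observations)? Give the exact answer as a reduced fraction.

Enumerate traces; 8 have nonzero weight after conditioning:
  (Y=1, U=0, W=0, Z=1, X=2) weight 1/840
  (Y=1, U=0, W=1, Z=1, X=2) weight 1/840
  (Y=1, U=0, W=2, Z=1, X=1) weight 1/1260
  (Y=1, U=0, W=3, Z=1, X=2) weight 1/840
  (Y=1, U=1, W=0, Z=0, X=2) weight 1/126
  (Y=1, U=1, W=1, Z=0, X=2) weight 1/126
  (Y=1, U=1, W=2, Z=0, X=1) weight 1/189
  (Y=1, U=1, W=3, Z=0, X=2) weight 1/126
Group by Z:
  weight(Z=0) = 11/378
  weight(Z=1) = 11/2520
Total weight = 11/378 + 11/2520 = 253/7560
P(Z=0 | obs) = 11/378 / 253/7560 = 20/23
P(Z=1 | obs) = 11/2520 / 253/7560 = 3/23

P(Z = 1 | obs) = 3/23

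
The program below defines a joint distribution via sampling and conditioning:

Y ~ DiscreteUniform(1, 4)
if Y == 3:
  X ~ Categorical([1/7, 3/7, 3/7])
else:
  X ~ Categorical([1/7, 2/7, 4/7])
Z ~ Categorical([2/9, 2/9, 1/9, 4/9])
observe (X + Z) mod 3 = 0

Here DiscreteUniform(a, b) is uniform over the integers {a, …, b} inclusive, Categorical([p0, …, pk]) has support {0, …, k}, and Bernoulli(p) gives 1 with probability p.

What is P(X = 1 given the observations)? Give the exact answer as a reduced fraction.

Enumerate traces; 16 have nonzero weight after conditioning:
  (Y=1, X=0, Z=0) weight 1/126
  (Y=1, X=0, Z=3) weight 1/63
  (Y=1, X=1, Z=2) weight 1/126
  (Y=1, X=2, Z=1) weight 2/63
  (Y=2, X=0, Z=0) weight 1/126
  (Y=2, X=0, Z=3) weight 1/63
  (Y=2, X=1, Z=2) weight 1/126
  (Y=2, X=2, Z=1) weight 2/63
  … 8 more
Group by X:
  weight(X=0) = 2/21
  weight(X=1) = 1/28
  weight(X=2) = 5/42
Total weight = 2/21 + 1/28 + 5/42 = 1/4
P(X=0 | obs) = 2/21 / 1/4 = 8/21
P(X=1 | obs) = 1/28 / 1/4 = 1/7
P(X=2 | obs) = 5/42 / 1/4 = 10/21

P(X = 1 | obs) = 1/7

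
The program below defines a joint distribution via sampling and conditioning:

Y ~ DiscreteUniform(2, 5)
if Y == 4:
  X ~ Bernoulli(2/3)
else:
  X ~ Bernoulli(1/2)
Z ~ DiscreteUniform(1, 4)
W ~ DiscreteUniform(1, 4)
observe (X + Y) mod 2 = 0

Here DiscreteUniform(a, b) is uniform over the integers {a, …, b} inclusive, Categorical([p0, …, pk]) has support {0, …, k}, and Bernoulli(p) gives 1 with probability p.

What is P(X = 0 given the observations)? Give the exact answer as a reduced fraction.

P(X = 0 | obs) = 5/11

Enumerate traces; 64 have nonzero weight after conditioning:
  (Y=2, X=0, Z=1, W=1) weight 1/128
  (Y=2, X=0, Z=1, W=2) weight 1/128
  (Y=2, X=0, Z=1, W=3) weight 1/128
  (Y=2, X=0, Z=1, W=4) weight 1/128
  (Y=2, X=0, Z=2, W=1) weight 1/128
  (Y=2, X=0, Z=2, W=2) weight 1/128
  (Y=2, X=0, Z=2, W=3) weight 1/128
  (Y=2, X=0, Z=2, W=4) weight 1/128
  (Y=3, X=1, Z=1, W=1) weight 1/128
  … 55 more
Group by X:
  weight(X=0) = 5/24
  weight(X=1) = 1/4
Total weight = 5/24 + 1/4 = 11/24
P(X=0 | obs) = 5/24 / 11/24 = 5/11
P(X=1 | obs) = 1/4 / 11/24 = 6/11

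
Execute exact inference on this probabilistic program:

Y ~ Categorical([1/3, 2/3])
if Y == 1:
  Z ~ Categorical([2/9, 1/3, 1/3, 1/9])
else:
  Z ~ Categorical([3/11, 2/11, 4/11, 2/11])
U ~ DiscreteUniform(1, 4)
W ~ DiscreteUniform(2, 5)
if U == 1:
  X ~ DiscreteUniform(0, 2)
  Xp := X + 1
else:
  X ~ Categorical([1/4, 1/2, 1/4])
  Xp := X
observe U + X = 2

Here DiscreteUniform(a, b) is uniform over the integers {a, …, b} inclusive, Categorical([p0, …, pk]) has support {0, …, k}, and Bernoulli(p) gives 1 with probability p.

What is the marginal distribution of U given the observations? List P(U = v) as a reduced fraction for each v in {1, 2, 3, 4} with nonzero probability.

Enumerate traces; 64 have nonzero weight after conditioning:
  (Y=0, Z=0, U=1, W=2, X=1) weight 1/528
  (Y=0, Z=0, U=1, W=3, X=1) weight 1/528
  (Y=0, Z=0, U=1, W=4, X=1) weight 1/528
  (Y=0, Z=0, U=1, W=5, X=1) weight 1/528
  (Y=0, Z=0, U=2, W=2, X=0) weight 1/704
  (Y=0, Z=0, U=2, W=3, X=0) weight 1/704
  (Y=0, Z=0, U=2, W=4, X=0) weight 1/704
  (Y=0, Z=0, U=2, W=5, X=0) weight 1/704
  … 56 more
Group by U:
  weight(U=1) = 1/12
  weight(U=2) = 1/16
Total weight = 1/12 + 1/16 = 7/48
P(U=1 | obs) = 1/12 / 7/48 = 4/7
P(U=2 | obs) = 1/16 / 7/48 = 3/7

P(U=1) = 4/7, P(U=2) = 3/7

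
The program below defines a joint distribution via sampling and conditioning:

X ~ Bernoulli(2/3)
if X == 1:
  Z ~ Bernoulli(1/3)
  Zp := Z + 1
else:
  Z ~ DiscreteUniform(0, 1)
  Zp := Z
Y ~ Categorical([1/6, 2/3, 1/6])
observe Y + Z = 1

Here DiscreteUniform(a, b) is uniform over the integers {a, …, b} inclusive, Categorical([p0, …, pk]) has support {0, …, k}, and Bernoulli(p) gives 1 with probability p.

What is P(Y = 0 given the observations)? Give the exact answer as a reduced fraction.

Enumerate traces; 4 have nonzero weight after conditioning:
  (X=0, Z=0, Y=1) weight 1/9
  (X=0, Z=1, Y=0) weight 1/36
  (X=1, Z=0, Y=1) weight 8/27
  (X=1, Z=1, Y=0) weight 1/27
Group by Y:
  weight(Y=0) = 7/108
  weight(Y=1) = 11/27
Total weight = 7/108 + 11/27 = 17/36
P(Y=0 | obs) = 7/108 / 17/36 = 7/51
P(Y=1 | obs) = 11/27 / 17/36 = 44/51

P(Y = 0 | obs) = 7/51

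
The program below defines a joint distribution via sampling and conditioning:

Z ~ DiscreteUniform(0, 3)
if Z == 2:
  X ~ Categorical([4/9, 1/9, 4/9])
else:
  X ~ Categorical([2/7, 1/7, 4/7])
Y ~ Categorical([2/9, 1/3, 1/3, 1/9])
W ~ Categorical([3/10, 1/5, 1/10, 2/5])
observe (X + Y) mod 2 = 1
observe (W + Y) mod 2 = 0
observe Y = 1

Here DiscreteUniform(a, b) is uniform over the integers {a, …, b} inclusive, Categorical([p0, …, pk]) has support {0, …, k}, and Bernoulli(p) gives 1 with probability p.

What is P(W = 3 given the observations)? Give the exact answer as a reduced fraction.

P(W = 3 | obs) = 2/3

Enumerate traces; 16 have nonzero weight after conditioning:
  (Z=0, X=0, Y=1, W=1) weight 1/210
  (Z=0, X=0, Y=1, W=3) weight 1/105
  (Z=0, X=2, Y=1, W=1) weight 1/105
  (Z=0, X=2, Y=1, W=3) weight 2/105
  (Z=1, X=0, Y=1, W=1) weight 1/210
  (Z=1, X=0, Y=1, W=3) weight 1/105
  (Z=1, X=2, Y=1, W=1) weight 1/105
  (Z=1, X=2, Y=1, W=3) weight 2/105
  … 8 more
Group by W:
  weight(W=1) = 109/1890
  weight(W=3) = 109/945
Total weight = 109/1890 + 109/945 = 109/630
P(W=1 | obs) = 109/1890 / 109/630 = 1/3
P(W=3 | obs) = 109/945 / 109/630 = 2/3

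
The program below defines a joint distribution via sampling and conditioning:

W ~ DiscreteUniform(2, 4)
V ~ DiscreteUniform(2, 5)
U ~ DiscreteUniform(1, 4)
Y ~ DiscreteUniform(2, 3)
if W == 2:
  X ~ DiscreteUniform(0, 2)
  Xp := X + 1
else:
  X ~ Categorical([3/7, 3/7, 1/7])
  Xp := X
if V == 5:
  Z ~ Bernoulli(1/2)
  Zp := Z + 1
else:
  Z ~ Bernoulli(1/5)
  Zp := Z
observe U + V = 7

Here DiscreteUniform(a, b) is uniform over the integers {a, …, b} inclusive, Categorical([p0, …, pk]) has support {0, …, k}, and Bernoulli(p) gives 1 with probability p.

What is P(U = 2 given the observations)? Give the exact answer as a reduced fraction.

P(U = 2 | obs) = 1/3

Enumerate traces; 108 have nonzero weight after conditioning:
  (W=2, V=3, U=4, Y=2, X=0, Z=0) weight 1/360
  (W=2, V=3, U=4, Y=2, X=0, Z=1) weight 1/1440
  (W=2, V=3, U=4, Y=2, X=1, Z=0) weight 1/360
  (W=2, V=3, U=4, Y=2, X=1, Z=1) weight 1/1440
  (W=2, V=3, U=4, Y=2, X=2, Z=0) weight 1/360
  (W=2, V=3, U=4, Y=2, X=2, Z=1) weight 1/1440
  (W=2, V=3, U=4, Y=3, X=0, Z=0) weight 1/360
  (W=2, V=3, U=4, Y=3, X=0, Z=1) weight 1/1440
  (W=2, V=4, U=3, Y=2, X=0, Z=0) weight 1/360
  (W=2, V=5, U=2, Y=2, X=0, Z=0) weight 1/576
  … 98 more
Group by U:
  weight(U=2) = 1/16
  weight(U=3) = 1/16
  weight(U=4) = 1/16
Total weight = 1/16 + 1/16 + 1/16 = 3/16
P(U=2 | obs) = 1/16 / 3/16 = 1/3
P(U=3 | obs) = 1/16 / 3/16 = 1/3
P(U=4 | obs) = 1/16 / 3/16 = 1/3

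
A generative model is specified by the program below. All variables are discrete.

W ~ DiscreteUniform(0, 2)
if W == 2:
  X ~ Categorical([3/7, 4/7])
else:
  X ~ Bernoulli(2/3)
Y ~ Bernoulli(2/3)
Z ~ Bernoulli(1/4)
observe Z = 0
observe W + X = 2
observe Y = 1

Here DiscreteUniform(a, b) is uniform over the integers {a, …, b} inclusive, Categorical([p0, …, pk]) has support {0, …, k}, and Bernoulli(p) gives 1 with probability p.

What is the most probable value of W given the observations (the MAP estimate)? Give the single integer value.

argmax_v P(W = v | obs) = 1

Enumerate traces; 2 have nonzero weight after conditioning:
  (W=1, X=1, Y=1, Z=0) weight 1/9
  (W=2, X=0, Y=1, Z=0) weight 1/14
Group by W:
  weight(W=1) = 1/9
  weight(W=2) = 1/14
Total weight = 1/9 + 1/14 = 23/126
P(W=1 | obs) = 1/9 / 23/126 = 14/23
P(W=2 | obs) = 1/14 / 23/126 = 9/23
argmax = 1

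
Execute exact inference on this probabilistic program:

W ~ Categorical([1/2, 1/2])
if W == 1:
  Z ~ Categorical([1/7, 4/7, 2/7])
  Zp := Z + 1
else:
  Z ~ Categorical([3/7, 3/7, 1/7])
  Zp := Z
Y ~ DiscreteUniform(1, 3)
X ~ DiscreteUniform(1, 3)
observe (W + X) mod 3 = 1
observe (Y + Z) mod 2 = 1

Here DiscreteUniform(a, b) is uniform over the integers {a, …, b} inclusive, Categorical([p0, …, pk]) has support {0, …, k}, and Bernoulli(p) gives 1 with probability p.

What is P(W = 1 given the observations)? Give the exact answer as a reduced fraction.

P(W = 1 | obs) = 10/21

Enumerate traces; 10 have nonzero weight after conditioning:
  (W=0, Z=0, Y=1, X=1) weight 1/42
  (W=0, Z=0, Y=3, X=1) weight 1/42
  (W=0, Z=1, Y=2, X=1) weight 1/42
  (W=0, Z=2, Y=1, X=1) weight 1/126
  (W=0, Z=2, Y=3, X=1) weight 1/126
  (W=1, Z=0, Y=1, X=3) weight 1/126
  (W=1, Z=0, Y=3, X=3) weight 1/126
  (W=1, Z=1, Y=2, X=3) weight 2/63
  … 2 more
Group by W:
  weight(W=0) = 11/126
  weight(W=1) = 5/63
Total weight = 11/126 + 5/63 = 1/6
P(W=0 | obs) = 11/126 / 1/6 = 11/21
P(W=1 | obs) = 5/63 / 1/6 = 10/21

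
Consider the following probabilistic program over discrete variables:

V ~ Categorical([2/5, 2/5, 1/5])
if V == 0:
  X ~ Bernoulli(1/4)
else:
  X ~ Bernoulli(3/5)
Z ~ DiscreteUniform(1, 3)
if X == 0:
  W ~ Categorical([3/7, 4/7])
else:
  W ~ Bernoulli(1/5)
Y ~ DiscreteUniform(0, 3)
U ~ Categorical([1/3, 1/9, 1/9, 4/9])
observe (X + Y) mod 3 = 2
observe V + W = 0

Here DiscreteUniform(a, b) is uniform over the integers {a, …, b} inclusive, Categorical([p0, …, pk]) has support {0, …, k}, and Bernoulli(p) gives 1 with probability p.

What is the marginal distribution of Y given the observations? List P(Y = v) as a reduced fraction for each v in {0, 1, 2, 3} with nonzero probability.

P(Y=1) = 28/73, P(Y=2) = 45/73

Enumerate traces; 24 have nonzero weight after conditioning:
  (V=0, X=0, Z=1, W=0, Y=2, U=0) weight 1/280
  (V=0, X=0, Z=1, W=0, Y=2, U=1) weight 1/840
  (V=0, X=0, Z=1, W=0, Y=2, U=2) weight 1/840
  (V=0, X=0, Z=1, W=0, Y=2, U=3) weight 1/210
  (V=0, X=0, Z=2, W=0, Y=2, U=0) weight 1/280
  (V=0, X=0, Z=2, W=0, Y=2, U=1) weight 1/840
  (V=0, X=0, Z=2, W=0, Y=2, U=2) weight 1/840
  (V=0, X=0, Z=2, W=0, Y=2, U=3) weight 1/210
  (V=0, X=1, Z=1, W=0, Y=1, U=0) weight 1/450
  … 15 more
Group by Y:
  weight(Y=1) = 1/50
  weight(Y=2) = 9/280
Total weight = 1/50 + 9/280 = 73/1400
P(Y=1 | obs) = 1/50 / 73/1400 = 28/73
P(Y=2 | obs) = 9/280 / 73/1400 = 45/73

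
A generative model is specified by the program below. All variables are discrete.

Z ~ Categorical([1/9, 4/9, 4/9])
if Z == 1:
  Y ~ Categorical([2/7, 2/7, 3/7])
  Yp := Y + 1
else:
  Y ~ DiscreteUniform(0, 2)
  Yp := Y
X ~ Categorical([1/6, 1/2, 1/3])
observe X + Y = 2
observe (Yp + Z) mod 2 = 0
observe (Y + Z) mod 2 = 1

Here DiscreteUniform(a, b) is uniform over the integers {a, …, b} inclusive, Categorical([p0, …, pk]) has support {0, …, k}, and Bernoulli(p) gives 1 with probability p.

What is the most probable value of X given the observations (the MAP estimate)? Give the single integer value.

argmax_v P(X = v | obs) = 2

Enumerate traces; 2 have nonzero weight after conditioning:
  (Z=1, Y=0, X=2) weight 8/189
  (Z=1, Y=2, X=0) weight 2/63
Group by X:
  weight(X=0) = 2/63
  weight(X=2) = 8/189
Total weight = 2/63 + 8/189 = 2/27
P(X=0 | obs) = 2/63 / 2/27 = 3/7
P(X=2 | obs) = 8/189 / 2/27 = 4/7
argmax = 2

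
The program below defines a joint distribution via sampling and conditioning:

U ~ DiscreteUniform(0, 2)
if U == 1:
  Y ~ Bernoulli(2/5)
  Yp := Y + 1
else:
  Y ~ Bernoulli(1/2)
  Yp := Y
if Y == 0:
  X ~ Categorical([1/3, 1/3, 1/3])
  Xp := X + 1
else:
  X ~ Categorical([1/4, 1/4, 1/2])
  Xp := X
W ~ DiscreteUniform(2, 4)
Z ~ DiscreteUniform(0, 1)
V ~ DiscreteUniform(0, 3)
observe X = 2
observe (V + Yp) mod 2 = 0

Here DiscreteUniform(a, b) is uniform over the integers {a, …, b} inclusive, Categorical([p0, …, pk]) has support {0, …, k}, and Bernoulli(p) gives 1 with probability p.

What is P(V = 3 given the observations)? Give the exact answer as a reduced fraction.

P(V = 3 | obs) = 21/74

Enumerate traces; 72 have nonzero weight after conditioning:
  (U=0, Y=0, X=2, W=2, Z=0, V=0) weight 1/432
  (U=0, Y=0, X=2, W=2, Z=0, V=2) weight 1/432
  (U=0, Y=0, X=2, W=2, Z=1, V=0) weight 1/432
  (U=0, Y=0, X=2, W=2, Z=1, V=2) weight 1/432
  (U=0, Y=0, X=2, W=3, Z=0, V=0) weight 1/432
  (U=0, Y=0, X=2, W=3, Z=0, V=2) weight 1/432
  (U=0, Y=0, X=2, W=3, Z=1, V=0) weight 1/432
  (U=0, Y=0, X=2, W=3, Z=1, V=2) weight 1/432
  (U=0, Y=1, X=2, W=2, Z=0, V=1) weight 1/288
  (U=0, Y=1, X=2, W=2, Z=0, V=3) weight 1/288
  … 62 more
Group by V:
  weight(V=0) = 2/45
  weight(V=1) = 7/120
  weight(V=2) = 2/45
  weight(V=3) = 7/120
Total weight = 2/45 + 7/120 + 2/45 + 7/120 = 37/180
P(V=0 | obs) = 2/45 / 37/180 = 8/37
P(V=1 | obs) = 7/120 / 37/180 = 21/74
P(V=2 | obs) = 2/45 / 37/180 = 8/37
P(V=3 | obs) = 7/120 / 37/180 = 21/74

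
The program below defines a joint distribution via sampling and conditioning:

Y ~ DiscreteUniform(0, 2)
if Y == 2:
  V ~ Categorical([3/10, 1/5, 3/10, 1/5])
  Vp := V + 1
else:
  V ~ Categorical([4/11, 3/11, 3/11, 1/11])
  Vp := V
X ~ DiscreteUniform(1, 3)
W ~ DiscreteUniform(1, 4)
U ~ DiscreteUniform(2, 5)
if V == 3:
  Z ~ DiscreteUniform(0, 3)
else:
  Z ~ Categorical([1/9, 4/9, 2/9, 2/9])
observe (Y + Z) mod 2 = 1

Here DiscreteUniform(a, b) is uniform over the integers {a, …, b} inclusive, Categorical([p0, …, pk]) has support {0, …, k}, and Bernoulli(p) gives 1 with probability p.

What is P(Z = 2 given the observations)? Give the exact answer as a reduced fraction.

Enumerate traces; 1152 have nonzero weight after conditioning:
  (Y=0, V=0, X=1, W=1, U=2, Z=1) weight 1/891
  (Y=0, V=0, X=1, W=1, U=2, Z=3) weight 1/1782
  (Y=0, V=0, X=1, W=1, U=3, Z=1) weight 1/891
  (Y=0, V=0, X=1, W=1, U=3, Z=3) weight 1/1782
  (Y=0, V=0, X=1, W=1, U=4, Z=1) weight 1/891
  (Y=0, V=0, X=1, W=1, U=4, Z=3) weight 1/1782
  (Y=0, V=0, X=1, W=1, U=5, Z=1) weight 1/891
  (Y=0, V=0, X=1, W=1, U=5, Z=3) weight 1/1782
  (Y=1, V=0, X=1, W=1, U=2, Z=0) weight 1/3564
  (Y=1, V=0, X=1, W=1, U=2, Z=2) weight 1/1782
  … 1142 more
Group by Z:
  weight(Z=0) = 49/1188
  weight(Z=1) = 412/1485
  weight(Z=2) = 89/1188
  weight(Z=3) = 224/1485
Total weight = 49/1188 + 412/1485 + 89/1188 + 224/1485 = 49/90
P(Z=0 | obs) = 49/1188 / 49/90 = 5/66
P(Z=1 | obs) = 412/1485 / 49/90 = 824/1617
P(Z=2 | obs) = 89/1188 / 49/90 = 445/3234
P(Z=3 | obs) = 224/1485 / 49/90 = 64/231

P(Z = 2 | obs) = 445/3234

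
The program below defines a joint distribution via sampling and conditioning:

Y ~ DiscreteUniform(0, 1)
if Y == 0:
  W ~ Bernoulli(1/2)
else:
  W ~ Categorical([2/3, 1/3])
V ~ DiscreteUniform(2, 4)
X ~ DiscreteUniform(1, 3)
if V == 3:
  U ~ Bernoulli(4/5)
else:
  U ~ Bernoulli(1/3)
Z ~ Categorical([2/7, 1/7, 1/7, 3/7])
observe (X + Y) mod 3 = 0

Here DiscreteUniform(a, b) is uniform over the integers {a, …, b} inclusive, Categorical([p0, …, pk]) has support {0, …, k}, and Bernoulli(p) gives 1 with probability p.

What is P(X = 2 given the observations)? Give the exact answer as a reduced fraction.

P(X = 2 | obs) = 1/2

Enumerate traces; 96 have nonzero weight after conditioning:
  (Y=0, W=0, V=2, X=3, U=0, Z=0) weight 1/189
  (Y=0, W=0, V=2, X=3, U=0, Z=1) weight 1/378
  (Y=0, W=0, V=2, X=3, U=0, Z=2) weight 1/378
  (Y=0, W=0, V=2, X=3, U=0, Z=3) weight 1/126
  (Y=0, W=0, V=2, X=3, U=1, Z=0) weight 1/378
  (Y=0, W=0, V=2, X=3, U=1, Z=1) weight 1/756
  (Y=0, W=0, V=2, X=3, U=1, Z=2) weight 1/756
  (Y=0, W=0, V=2, X=3, U=1, Z=3) weight 1/252
  (Y=1, W=0, V=2, X=2, U=0, Z=0) weight 4/567
  … 87 more
Group by X:
  weight(X=2) = 1/6
  weight(X=3) = 1/6
Total weight = 1/6 + 1/6 = 1/3
P(X=2 | obs) = 1/6 / 1/3 = 1/2
P(X=3 | obs) = 1/6 / 1/3 = 1/2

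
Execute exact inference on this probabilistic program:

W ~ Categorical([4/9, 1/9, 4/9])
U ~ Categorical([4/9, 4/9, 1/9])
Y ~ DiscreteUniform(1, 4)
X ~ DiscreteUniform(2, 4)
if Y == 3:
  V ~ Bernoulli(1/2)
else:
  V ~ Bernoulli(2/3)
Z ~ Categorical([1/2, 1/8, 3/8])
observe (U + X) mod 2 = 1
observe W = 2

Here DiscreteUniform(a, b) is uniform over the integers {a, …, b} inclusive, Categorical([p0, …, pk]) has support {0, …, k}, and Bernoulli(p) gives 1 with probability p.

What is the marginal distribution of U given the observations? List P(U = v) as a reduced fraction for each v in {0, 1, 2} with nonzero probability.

Enumerate traces; 96 have nonzero weight after conditioning:
  (W=2, U=0, Y=1, X=3, V=0, Z=0) weight 2/729
  (W=2, U=0, Y=1, X=3, V=0, Z=1) weight 1/1458
  (W=2, U=0, Y=1, X=3, V=0, Z=2) weight 1/486
  (W=2, U=0, Y=1, X=3, V=1, Z=0) weight 4/729
  (W=2, U=0, Y=1, X=3, V=1, Z=1) weight 1/729
  (W=2, U=0, Y=1, X=3, V=1, Z=2) weight 1/243
  (W=2, U=0, Y=2, X=3, V=0, Z=0) weight 2/729
  (W=2, U=0, Y=2, X=3, V=0, Z=1) weight 1/1458
  (W=2, U=1, Y=1, X=2, V=0, Z=0) weight 2/729
  (W=2, U=2, Y=1, X=3, V=0, Z=0) weight 1/1458
  … 86 more
Group by U:
  weight(U=0) = 16/243
  weight(U=1) = 32/243
  weight(U=2) = 4/243
Total weight = 16/243 + 32/243 + 4/243 = 52/243
P(U=0 | obs) = 16/243 / 52/243 = 4/13
P(U=1 | obs) = 32/243 / 52/243 = 8/13
P(U=2 | obs) = 4/243 / 52/243 = 1/13

P(U=0) = 4/13, P(U=1) = 8/13, P(U=2) = 1/13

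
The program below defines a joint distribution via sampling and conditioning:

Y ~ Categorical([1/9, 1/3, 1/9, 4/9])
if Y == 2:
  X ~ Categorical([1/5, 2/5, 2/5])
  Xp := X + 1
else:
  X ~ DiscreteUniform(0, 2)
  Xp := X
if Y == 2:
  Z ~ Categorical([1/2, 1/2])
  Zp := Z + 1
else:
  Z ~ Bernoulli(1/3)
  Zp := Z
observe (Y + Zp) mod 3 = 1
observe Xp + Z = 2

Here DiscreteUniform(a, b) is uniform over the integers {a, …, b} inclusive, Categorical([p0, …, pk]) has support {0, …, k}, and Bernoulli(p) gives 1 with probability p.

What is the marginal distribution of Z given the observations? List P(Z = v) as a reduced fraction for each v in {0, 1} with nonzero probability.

Enumerate traces; 4 have nonzero weight after conditioning:
  (Y=0, X=1, Z=1) weight 1/81
  (Y=1, X=2, Z=0) weight 2/27
  (Y=2, X=0, Z=1) weight 1/90
  (Y=3, X=1, Z=1) weight 4/81
Group by Z:
  weight(Z=0) = 2/27
  weight(Z=1) = 59/810
Total weight = 2/27 + 59/810 = 119/810
P(Z=0 | obs) = 2/27 / 119/810 = 60/119
P(Z=1 | obs) = 59/810 / 119/810 = 59/119

P(Z=0) = 60/119, P(Z=1) = 59/119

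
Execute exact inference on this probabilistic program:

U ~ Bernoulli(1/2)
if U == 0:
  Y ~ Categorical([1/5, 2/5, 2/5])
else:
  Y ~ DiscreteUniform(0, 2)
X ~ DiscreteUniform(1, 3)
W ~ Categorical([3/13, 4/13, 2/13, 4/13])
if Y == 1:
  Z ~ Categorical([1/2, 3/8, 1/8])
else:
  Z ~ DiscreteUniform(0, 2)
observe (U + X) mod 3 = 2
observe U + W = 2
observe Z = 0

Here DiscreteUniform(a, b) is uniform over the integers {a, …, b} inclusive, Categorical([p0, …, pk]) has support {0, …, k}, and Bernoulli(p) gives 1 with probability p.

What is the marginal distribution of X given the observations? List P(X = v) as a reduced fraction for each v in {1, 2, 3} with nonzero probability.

P(X=1) = 35/53, P(X=2) = 18/53

Enumerate traces; 6 have nonzero weight after conditioning:
  (U=0, Y=0, X=2, W=2, Z=0) weight 1/585
  (U=0, Y=1, X=2, W=2, Z=0) weight 1/195
  (U=0, Y=2, X=2, W=2, Z=0) weight 2/585
  (U=1, Y=0, X=1, W=1, Z=0) weight 2/351
  (U=1, Y=1, X=1, W=1, Z=0) weight 1/117
  (U=1, Y=2, X=1, W=1, Z=0) weight 2/351
Group by X:
  weight(X=1) = 7/351
  weight(X=2) = 2/195
Total weight = 7/351 + 2/195 = 53/1755
P(X=1 | obs) = 7/351 / 53/1755 = 35/53
P(X=2 | obs) = 2/195 / 53/1755 = 18/53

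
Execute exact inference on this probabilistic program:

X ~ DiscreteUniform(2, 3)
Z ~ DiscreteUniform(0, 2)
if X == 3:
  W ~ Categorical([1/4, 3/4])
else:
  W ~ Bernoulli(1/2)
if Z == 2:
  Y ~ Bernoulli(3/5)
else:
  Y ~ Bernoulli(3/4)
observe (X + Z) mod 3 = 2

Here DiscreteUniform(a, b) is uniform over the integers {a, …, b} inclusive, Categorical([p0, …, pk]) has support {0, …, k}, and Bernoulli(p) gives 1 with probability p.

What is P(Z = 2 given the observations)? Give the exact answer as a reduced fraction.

Enumerate traces; 8 have nonzero weight after conditioning:
  (X=2, Z=0, W=0, Y=0) weight 1/48
  (X=2, Z=0, W=0, Y=1) weight 1/16
  (X=2, Z=0, W=1, Y=0) weight 1/48
  (X=2, Z=0, W=1, Y=1) weight 1/16
  (X=3, Z=2, W=0, Y=0) weight 1/60
  (X=3, Z=2, W=0, Y=1) weight 1/40
  (X=3, Z=2, W=1, Y=0) weight 1/20
  (X=3, Z=2, W=1, Y=1) weight 3/40
Group by Z:
  weight(Z=0) = 1/6
  weight(Z=2) = 1/6
Total weight = 1/6 + 1/6 = 1/3
P(Z=0 | obs) = 1/6 / 1/3 = 1/2
P(Z=2 | obs) = 1/6 / 1/3 = 1/2

P(Z = 2 | obs) = 1/2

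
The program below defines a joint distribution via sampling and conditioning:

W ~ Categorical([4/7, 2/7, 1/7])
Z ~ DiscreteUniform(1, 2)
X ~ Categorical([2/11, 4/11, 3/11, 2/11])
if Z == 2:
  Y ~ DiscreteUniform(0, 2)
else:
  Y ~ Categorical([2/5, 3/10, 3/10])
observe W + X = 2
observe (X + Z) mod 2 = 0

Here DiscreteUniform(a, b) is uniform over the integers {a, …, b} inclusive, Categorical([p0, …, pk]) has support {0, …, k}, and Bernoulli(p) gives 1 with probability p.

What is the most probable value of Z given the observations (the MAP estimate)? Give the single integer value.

Enumerate traces; 9 have nonzero weight after conditioning:
  (W=0, Z=2, X=2, Y=0) weight 2/77
  (W=0, Z=2, X=2, Y=1) weight 2/77
  (W=0, Z=2, X=2, Y=2) weight 2/77
  (W=1, Z=1, X=1, Y=0) weight 8/385
  (W=1, Z=1, X=1, Y=1) weight 6/385
  (W=1, Z=1, X=1, Y=2) weight 6/385
  (W=2, Z=2, X=0, Y=0) weight 1/231
  (W=2, Z=2, X=0, Y=1) weight 1/231
  … 1 more
Group by Z:
  weight(Z=1) = 4/77
  weight(Z=2) = 1/11
Total weight = 4/77 + 1/11 = 1/7
P(Z=1 | obs) = 4/77 / 1/7 = 4/11
P(Z=2 | obs) = 1/11 / 1/7 = 7/11
argmax = 2

argmax_v P(Z = v | obs) = 2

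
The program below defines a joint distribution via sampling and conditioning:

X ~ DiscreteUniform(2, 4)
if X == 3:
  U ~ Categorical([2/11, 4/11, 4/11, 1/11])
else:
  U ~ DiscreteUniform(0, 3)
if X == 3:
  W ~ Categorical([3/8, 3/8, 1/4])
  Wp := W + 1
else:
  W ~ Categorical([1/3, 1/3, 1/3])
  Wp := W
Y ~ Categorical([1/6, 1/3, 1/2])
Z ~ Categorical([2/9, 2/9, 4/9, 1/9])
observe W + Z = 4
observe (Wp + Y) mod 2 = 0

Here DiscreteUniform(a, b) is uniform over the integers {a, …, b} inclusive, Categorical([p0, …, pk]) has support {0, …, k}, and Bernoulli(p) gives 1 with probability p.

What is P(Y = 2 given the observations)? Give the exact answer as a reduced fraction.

P(Y = 2 | obs) = 73/124

Enumerate traces; 36 have nonzero weight after conditioning:
  (X=2, U=0, W=1, Y=1, Z=3) weight 1/972
  (X=2, U=0, W=2, Y=0, Z=2) weight 1/486
  (X=2, U=0, W=2, Y=2, Z=2) weight 1/162
  (X=2, U=1, W=1, Y=1, Z=3) weight 1/972
  (X=2, U=1, W=2, Y=0, Z=2) weight 1/486
  (X=2, U=1, W=2, Y=2, Z=2) weight 1/162
  (X=2, U=2, W=1, Y=1, Z=3) weight 1/972
  (X=2, U=2, W=2, Y=0, Z=2) weight 1/486
  … 28 more
Group by Y:
  weight(Y=0) = 73/3888
  weight(Y=1) = 5/243
  weight(Y=2) = 73/1296
Total weight = 73/3888 + 5/243 + 73/1296 = 31/324
P(Y=0 | obs) = 73/3888 / 31/324 = 73/372
P(Y=1 | obs) = 5/243 / 31/324 = 20/93
P(Y=2 | obs) = 73/1296 / 31/324 = 73/124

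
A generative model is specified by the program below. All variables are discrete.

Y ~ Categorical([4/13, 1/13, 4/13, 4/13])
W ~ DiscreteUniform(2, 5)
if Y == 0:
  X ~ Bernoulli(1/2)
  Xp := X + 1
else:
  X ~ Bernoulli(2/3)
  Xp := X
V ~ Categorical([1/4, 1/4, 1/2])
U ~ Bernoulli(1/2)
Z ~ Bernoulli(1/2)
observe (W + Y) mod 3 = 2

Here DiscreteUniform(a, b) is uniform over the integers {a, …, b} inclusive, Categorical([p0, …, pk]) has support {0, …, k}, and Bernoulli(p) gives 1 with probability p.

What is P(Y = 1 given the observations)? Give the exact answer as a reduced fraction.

Enumerate traces; 144 have nonzero weight after conditioning:
  (Y=0, W=2, X=0, V=0, U=0, Z=0) weight 1/416
  (Y=0, W=2, X=0, V=0, U=0, Z=1) weight 1/416
  (Y=0, W=2, X=0, V=0, U=1, Z=0) weight 1/416
  (Y=0, W=2, X=0, V=0, U=1, Z=1) weight 1/416
  (Y=0, W=2, X=0, V=1, U=0, Z=0) weight 1/416
  (Y=0, W=2, X=0, V=1, U=0, Z=1) weight 1/416
  (Y=0, W=2, X=0, V=1, U=1, Z=0) weight 1/416
  (Y=0, W=2, X=0, V=1, U=1, Z=1) weight 1/416
  (Y=1, W=4, X=0, V=0, U=0, Z=0) weight 1/2496
  (Y=2, W=3, X=0, V=0, U=0, Z=0) weight 1/624
  … 134 more
Group by Y:
  weight(Y=0) = 2/13
  weight(Y=1) = 1/52
  weight(Y=2) = 1/13
  weight(Y=3) = 2/13
Total weight = 2/13 + 1/52 + 1/13 + 2/13 = 21/52
P(Y=0 | obs) = 2/13 / 21/52 = 8/21
P(Y=1 | obs) = 1/52 / 21/52 = 1/21
P(Y=2 | obs) = 1/13 / 21/52 = 4/21
P(Y=3 | obs) = 2/13 / 21/52 = 8/21

P(Y = 1 | obs) = 1/21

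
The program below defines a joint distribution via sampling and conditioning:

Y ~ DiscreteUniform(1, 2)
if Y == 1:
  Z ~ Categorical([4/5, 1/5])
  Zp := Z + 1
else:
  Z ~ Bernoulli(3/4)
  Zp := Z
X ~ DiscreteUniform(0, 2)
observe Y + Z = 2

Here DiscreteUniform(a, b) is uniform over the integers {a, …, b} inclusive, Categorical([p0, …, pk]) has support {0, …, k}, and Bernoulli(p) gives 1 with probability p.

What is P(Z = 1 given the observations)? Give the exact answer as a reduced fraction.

P(Z = 1 | obs) = 4/9

Enumerate traces; 6 have nonzero weight after conditioning:
  (Y=1, Z=1, X=0) weight 1/30
  (Y=1, Z=1, X=1) weight 1/30
  (Y=1, Z=1, X=2) weight 1/30
  (Y=2, Z=0, X=0) weight 1/24
  (Y=2, Z=0, X=1) weight 1/24
  (Y=2, Z=0, X=2) weight 1/24
Group by Z:
  weight(Z=0) = 1/8
  weight(Z=1) = 1/10
Total weight = 1/8 + 1/10 = 9/40
P(Z=0 | obs) = 1/8 / 9/40 = 5/9
P(Z=1 | obs) = 1/10 / 9/40 = 4/9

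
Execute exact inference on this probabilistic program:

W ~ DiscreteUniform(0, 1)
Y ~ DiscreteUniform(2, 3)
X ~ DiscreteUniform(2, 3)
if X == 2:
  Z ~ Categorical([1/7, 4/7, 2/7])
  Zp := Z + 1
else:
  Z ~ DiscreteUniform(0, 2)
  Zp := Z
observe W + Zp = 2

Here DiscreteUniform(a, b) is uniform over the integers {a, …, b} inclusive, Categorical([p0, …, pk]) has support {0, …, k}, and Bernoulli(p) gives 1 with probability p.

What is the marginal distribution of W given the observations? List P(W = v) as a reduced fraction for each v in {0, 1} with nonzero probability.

Enumerate traces; 8 have nonzero weight after conditioning:
  (W=0, Y=2, X=2, Z=1) weight 1/14
  (W=0, Y=2, X=3, Z=2) weight 1/24
  (W=0, Y=3, X=2, Z=1) weight 1/14
  (W=0, Y=3, X=3, Z=2) weight 1/24
  (W=1, Y=2, X=2, Z=0) weight 1/56
  (W=1, Y=2, X=3, Z=1) weight 1/24
  (W=1, Y=3, X=2, Z=0) weight 1/56
  (W=1, Y=3, X=3, Z=1) weight 1/24
Group by W:
  weight(W=0) = 19/84
  weight(W=1) = 5/42
Total weight = 19/84 + 5/42 = 29/84
P(W=0 | obs) = 19/84 / 29/84 = 19/29
P(W=1 | obs) = 5/42 / 29/84 = 10/29

P(W=0) = 19/29, P(W=1) = 10/29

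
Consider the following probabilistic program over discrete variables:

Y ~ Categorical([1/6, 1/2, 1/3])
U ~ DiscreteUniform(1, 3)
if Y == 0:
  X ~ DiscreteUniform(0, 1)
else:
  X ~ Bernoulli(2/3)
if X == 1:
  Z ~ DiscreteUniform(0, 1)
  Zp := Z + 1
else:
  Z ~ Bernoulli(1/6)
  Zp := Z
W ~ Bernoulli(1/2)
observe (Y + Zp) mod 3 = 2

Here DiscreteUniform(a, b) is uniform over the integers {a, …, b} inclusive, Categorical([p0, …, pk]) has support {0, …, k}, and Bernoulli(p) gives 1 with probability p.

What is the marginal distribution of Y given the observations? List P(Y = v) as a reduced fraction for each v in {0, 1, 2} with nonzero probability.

P(Y=0) = 9/71, P(Y=1) = 42/71, P(Y=2) = 20/71

Enumerate traces; 24 have nonzero weight after conditioning:
  (Y=0, U=1, X=1, Z=1, W=0) weight 1/144
  (Y=0, U=1, X=1, Z=1, W=1) weight 1/144
  (Y=0, U=2, X=1, Z=1, W=0) weight 1/144
  (Y=0, U=2, X=1, Z=1, W=1) weight 1/144
  (Y=0, U=3, X=1, Z=1, W=0) weight 1/144
  (Y=0, U=3, X=1, Z=1, W=1) weight 1/144
  (Y=1, U=1, X=0, Z=1, W=0) weight 1/216
  (Y=1, U=1, X=0, Z=1, W=1) weight 1/216
  (Y=2, U=1, X=0, Z=0, W=0) weight 5/324
  … 15 more
Group by Y:
  weight(Y=0) = 1/24
  weight(Y=1) = 7/36
  weight(Y=2) = 5/54
Total weight = 1/24 + 7/36 + 5/54 = 71/216
P(Y=0 | obs) = 1/24 / 71/216 = 9/71
P(Y=1 | obs) = 7/36 / 71/216 = 42/71
P(Y=2 | obs) = 5/54 / 71/216 = 20/71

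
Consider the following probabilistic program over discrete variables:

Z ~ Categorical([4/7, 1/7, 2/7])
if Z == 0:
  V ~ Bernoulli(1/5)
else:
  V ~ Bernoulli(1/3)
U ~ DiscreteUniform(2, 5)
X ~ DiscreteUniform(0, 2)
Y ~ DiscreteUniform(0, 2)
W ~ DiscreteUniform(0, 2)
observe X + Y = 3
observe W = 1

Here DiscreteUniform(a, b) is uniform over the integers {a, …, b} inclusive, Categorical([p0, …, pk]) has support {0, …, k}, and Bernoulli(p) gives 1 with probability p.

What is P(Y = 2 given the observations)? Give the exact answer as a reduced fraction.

P(Y = 2 | obs) = 1/2

Enumerate traces; 48 have nonzero weight after conditioning:
  (Z=0, V=0, U=2, X=1, Y=2, W=1) weight 4/945
  (Z=0, V=0, U=2, X=2, Y=1, W=1) weight 4/945
  (Z=0, V=0, U=3, X=1, Y=2, W=1) weight 4/945
  (Z=0, V=0, U=3, X=2, Y=1, W=1) weight 4/945
  (Z=0, V=0, U=4, X=1, Y=2, W=1) weight 4/945
  (Z=0, V=0, U=4, X=2, Y=1, W=1) weight 4/945
  (Z=0, V=0, U=5, X=1, Y=2, W=1) weight 4/945
  (Z=0, V=0, U=5, X=2, Y=1, W=1) weight 4/945
  … 40 more
Group by Y:
  weight(Y=1) = 1/27
  weight(Y=2) = 1/27
Total weight = 1/27 + 1/27 = 2/27
P(Y=1 | obs) = 1/27 / 2/27 = 1/2
P(Y=2 | obs) = 1/27 / 2/27 = 1/2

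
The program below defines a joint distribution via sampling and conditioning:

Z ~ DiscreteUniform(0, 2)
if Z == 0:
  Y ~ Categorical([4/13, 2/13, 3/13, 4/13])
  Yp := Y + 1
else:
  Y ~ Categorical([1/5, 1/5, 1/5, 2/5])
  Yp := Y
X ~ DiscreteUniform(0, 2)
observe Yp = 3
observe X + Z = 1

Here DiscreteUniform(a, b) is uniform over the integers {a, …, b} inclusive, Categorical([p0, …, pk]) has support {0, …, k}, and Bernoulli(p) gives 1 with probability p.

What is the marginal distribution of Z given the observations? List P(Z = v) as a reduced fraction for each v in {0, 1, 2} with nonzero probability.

P(Z=0) = 15/41, P(Z=1) = 26/41

Enumerate traces; 2 have nonzero weight after conditioning:
  (Z=0, Y=2, X=1) weight 1/39
  (Z=1, Y=3, X=0) weight 2/45
Group by Z:
  weight(Z=0) = 1/39
  weight(Z=1) = 2/45
Total weight = 1/39 + 2/45 = 41/585
P(Z=0 | obs) = 1/39 / 41/585 = 15/41
P(Z=1 | obs) = 2/45 / 41/585 = 26/41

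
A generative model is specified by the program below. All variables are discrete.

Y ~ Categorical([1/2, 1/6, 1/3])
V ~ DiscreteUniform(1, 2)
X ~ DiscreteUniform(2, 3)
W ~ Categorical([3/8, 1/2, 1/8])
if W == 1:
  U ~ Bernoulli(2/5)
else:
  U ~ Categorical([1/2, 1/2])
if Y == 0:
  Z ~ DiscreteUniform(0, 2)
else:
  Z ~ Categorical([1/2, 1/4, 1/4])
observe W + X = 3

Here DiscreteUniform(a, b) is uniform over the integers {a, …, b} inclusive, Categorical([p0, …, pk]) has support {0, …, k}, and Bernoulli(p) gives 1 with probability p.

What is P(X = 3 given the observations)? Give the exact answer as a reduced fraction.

P(X = 3 | obs) = 3/7

Enumerate traces; 72 have nonzero weight after conditioning:
  (Y=0, V=1, X=2, W=1, U=0, Z=0) weight 1/80
  (Y=0, V=1, X=2, W=1, U=0, Z=1) weight 1/80
  (Y=0, V=1, X=2, W=1, U=0, Z=2) weight 1/80
  (Y=0, V=1, X=2, W=1, U=1, Z=0) weight 1/120
  (Y=0, V=1, X=2, W=1, U=1, Z=1) weight 1/120
  (Y=0, V=1, X=2, W=1, U=1, Z=2) weight 1/120
  (Y=0, V=1, X=3, W=0, U=0, Z=0) weight 1/128
  (Y=0, V=1, X=3, W=0, U=0, Z=1) weight 1/128
  … 64 more
Group by X:
  weight(X=2) = 1/4
  weight(X=3) = 3/16
Total weight = 1/4 + 3/16 = 7/16
P(X=2 | obs) = 1/4 / 7/16 = 4/7
P(X=3 | obs) = 3/16 / 7/16 = 3/7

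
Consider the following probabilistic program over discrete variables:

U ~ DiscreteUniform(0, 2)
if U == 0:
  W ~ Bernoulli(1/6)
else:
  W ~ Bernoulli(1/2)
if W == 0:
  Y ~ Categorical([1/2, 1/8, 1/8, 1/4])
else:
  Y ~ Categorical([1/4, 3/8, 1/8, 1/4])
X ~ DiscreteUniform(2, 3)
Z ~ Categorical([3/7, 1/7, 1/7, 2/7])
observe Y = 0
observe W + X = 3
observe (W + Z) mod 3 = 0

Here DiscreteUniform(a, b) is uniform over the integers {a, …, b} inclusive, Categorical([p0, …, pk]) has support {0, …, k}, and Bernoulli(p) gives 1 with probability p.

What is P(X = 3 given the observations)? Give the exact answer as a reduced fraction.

Enumerate traces; 9 have nonzero weight after conditioning:
  (U=0, W=0, Y=0, X=3, Z=0) weight 5/168
  (U=0, W=0, Y=0, X=3, Z=3) weight 5/252
  (U=0, W=1, Y=0, X=2, Z=2) weight 1/1008
  (U=1, W=0, Y=0, X=3, Z=0) weight 1/56
  (U=1, W=0, Y=0, X=3, Z=3) weight 1/84
  (U=1, W=1, Y=0, X=2, Z=2) weight 1/336
  (U=2, W=0, Y=0, X=3, Z=0) weight 1/56
  (U=2, W=0, Y=0, X=3, Z=3) weight 1/84
  … 1 more
Group by X:
  weight(X=2) = 1/144
  weight(X=3) = 55/504
Total weight = 1/144 + 55/504 = 13/112
P(X=2 | obs) = 1/144 / 13/112 = 7/117
P(X=3 | obs) = 55/504 / 13/112 = 110/117

P(X = 3 | obs) = 110/117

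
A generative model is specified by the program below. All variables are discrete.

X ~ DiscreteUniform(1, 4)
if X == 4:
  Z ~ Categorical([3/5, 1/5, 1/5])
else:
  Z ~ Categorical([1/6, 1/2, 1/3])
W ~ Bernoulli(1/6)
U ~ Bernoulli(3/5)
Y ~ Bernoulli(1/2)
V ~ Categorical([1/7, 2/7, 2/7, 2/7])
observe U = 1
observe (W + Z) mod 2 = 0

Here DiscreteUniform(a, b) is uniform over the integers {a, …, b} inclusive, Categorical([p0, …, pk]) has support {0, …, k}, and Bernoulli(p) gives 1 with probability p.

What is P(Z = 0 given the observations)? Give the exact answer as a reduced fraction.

P(Z = 0 | obs) = 5/12

Enumerate traces; 96 have nonzero weight after conditioning:
  (X=1, Z=0, W=0, U=1, Y=0, V=0) weight 1/672
  (X=1, Z=0, W=0, U=1, Y=0, V=1) weight 1/336
  (X=1, Z=0, W=0, U=1, Y=0, V=2) weight 1/336
  (X=1, Z=0, W=0, U=1, Y=0, V=3) weight 1/336
  (X=1, Z=0, W=0, U=1, Y=1, V=0) weight 1/672
  (X=1, Z=0, W=0, U=1, Y=1, V=1) weight 1/336
  (X=1, Z=0, W=0, U=1, Y=1, V=2) weight 1/336
  (X=1, Z=0, W=0, U=1, Y=1, V=3) weight 1/336
  (X=1, Z=1, W=1, U=1, Y=0, V=0) weight 1/1120
  (X=1, Z=2, W=0, U=1, Y=0, V=0) weight 1/336
  … 86 more
Group by Z:
  weight(Z=0) = 11/80
  weight(Z=1) = 17/400
  weight(Z=2) = 3/20
Total weight = 11/80 + 17/400 + 3/20 = 33/100
P(Z=0 | obs) = 11/80 / 33/100 = 5/12
P(Z=1 | obs) = 17/400 / 33/100 = 17/132
P(Z=2 | obs) = 3/20 / 33/100 = 5/11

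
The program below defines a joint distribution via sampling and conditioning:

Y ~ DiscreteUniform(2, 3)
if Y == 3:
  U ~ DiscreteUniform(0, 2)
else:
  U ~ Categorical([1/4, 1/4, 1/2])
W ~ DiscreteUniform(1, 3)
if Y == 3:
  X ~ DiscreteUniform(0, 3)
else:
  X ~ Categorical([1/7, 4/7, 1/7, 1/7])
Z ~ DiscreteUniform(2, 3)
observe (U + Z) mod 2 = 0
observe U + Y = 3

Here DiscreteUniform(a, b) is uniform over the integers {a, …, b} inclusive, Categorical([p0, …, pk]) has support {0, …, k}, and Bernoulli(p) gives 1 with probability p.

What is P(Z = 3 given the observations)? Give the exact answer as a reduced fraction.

Enumerate traces; 24 have nonzero weight after conditioning:
  (Y=2, U=1, W=1, X=0, Z=3) weight 1/336
  (Y=2, U=1, W=1, X=1, Z=3) weight 1/84
  (Y=2, U=1, W=1, X=2, Z=3) weight 1/336
  (Y=2, U=1, W=1, X=3, Z=3) weight 1/336
  (Y=2, U=1, W=2, X=0, Z=3) weight 1/336
  (Y=2, U=1, W=2, X=1, Z=3) weight 1/84
  (Y=2, U=1, W=2, X=2, Z=3) weight 1/336
  (Y=2, U=1, W=2, X=3, Z=3) weight 1/336
  (Y=3, U=0, W=1, X=0, Z=2) weight 1/144
  … 15 more
Group by Z:
  weight(Z=2) = 1/12
  weight(Z=3) = 1/16
Total weight = 1/12 + 1/16 = 7/48
P(Z=2 | obs) = 1/12 / 7/48 = 4/7
P(Z=3 | obs) = 1/16 / 7/48 = 3/7

P(Z = 3 | obs) = 3/7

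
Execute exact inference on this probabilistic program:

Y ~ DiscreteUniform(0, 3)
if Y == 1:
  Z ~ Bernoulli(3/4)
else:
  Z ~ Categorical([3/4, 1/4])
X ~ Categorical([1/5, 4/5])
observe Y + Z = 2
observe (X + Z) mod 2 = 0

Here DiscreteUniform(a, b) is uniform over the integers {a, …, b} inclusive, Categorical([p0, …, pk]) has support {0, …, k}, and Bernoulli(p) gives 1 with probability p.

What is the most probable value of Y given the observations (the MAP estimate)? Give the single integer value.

Enumerate traces; 2 have nonzero weight after conditioning:
  (Y=1, Z=1, X=1) weight 3/20
  (Y=2, Z=0, X=0) weight 3/80
Group by Y:
  weight(Y=1) = 3/20
  weight(Y=2) = 3/80
Total weight = 3/20 + 3/80 = 3/16
P(Y=1 | obs) = 3/20 / 3/16 = 4/5
P(Y=2 | obs) = 3/80 / 3/16 = 1/5
argmax = 1

argmax_v P(Y = v | obs) = 1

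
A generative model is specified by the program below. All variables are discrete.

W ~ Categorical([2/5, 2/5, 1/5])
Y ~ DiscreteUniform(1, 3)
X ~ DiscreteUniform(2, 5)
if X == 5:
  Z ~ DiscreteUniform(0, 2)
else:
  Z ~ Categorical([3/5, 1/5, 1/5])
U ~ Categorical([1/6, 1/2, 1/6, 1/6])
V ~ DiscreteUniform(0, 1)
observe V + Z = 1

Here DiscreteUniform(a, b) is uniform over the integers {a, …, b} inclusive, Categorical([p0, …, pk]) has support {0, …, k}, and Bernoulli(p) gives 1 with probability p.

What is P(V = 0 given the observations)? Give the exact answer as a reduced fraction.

P(V = 0 | obs) = 7/23

Enumerate traces; 288 have nonzero weight after conditioning:
  (W=0, Y=1, X=2, Z=0, U=0, V=1) weight 1/600
  (W=0, Y=1, X=2, Z=0, U=1, V=1) weight 1/200
  (W=0, Y=1, X=2, Z=0, U=2, V=1) weight 1/600
  (W=0, Y=1, X=2, Z=0, U=3, V=1) weight 1/600
  (W=0, Y=1, X=2, Z=1, U=0, V=0) weight 1/1800
  (W=0, Y=1, X=2, Z=1, U=1, V=0) weight 1/600
  (W=0, Y=1, X=2, Z=1, U=2, V=0) weight 1/1800
  (W=0, Y=1, X=2, Z=1, U=3, V=0) weight 1/1800
  … 280 more
Group by V:
  weight(V=0) = 7/60
  weight(V=1) = 4/15
Total weight = 7/60 + 4/15 = 23/60
P(V=0 | obs) = 7/60 / 23/60 = 7/23
P(V=1 | obs) = 4/15 / 23/60 = 16/23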